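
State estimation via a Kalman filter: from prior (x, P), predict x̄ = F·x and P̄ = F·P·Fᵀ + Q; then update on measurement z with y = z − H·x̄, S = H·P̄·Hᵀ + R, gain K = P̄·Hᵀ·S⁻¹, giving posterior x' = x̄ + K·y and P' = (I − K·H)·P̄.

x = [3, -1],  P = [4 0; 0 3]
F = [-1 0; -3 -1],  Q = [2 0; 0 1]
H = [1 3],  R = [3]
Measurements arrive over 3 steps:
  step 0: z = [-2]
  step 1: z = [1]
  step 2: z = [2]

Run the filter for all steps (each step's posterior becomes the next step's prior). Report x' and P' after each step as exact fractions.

step 0: x̄ = F·x = [-3, -8]
step 0: P̄ = F·P·Fᵀ + Q = [6 12; 12 40]
step 0: y = z − H·x̄ = [25]
step 0: S = H·P̄·Hᵀ + R = [441]
step 0: K = P̄·Hᵀ·S⁻¹ = [2/21; 44/147]
step 0: x' = x̄ + K·y = [-13/21, -76/147]
step 0: P' = (I − K·H)·P̄ = [2 -4/7; -4/7 24/49]
step 1: x̄ = F·x = [13/21, 349/147]
step 1: P̄ = F·P·Fᵀ + Q = [4 38/7; 38/7 787/49]
step 1: y = z − H·x̄ = [-991/147]
step 1: S = H·P̄·Hᵀ + R = [9022/49]
step 1: K = P̄·Hᵀ·S⁻¹ = [497/4511; 2627/9022]
step 1: x' = x̄ + K·y = [-558/4511, 11129/27066]
step 1: P' = (I − K·H)·P̄ = [7962/4511 -2157/4511; -2157/4511 4065/9022]
step 2: x̄ = F·x = [558/4511, -1085/27066]
step 2: P̄ = F·P·Fᵀ + Q = [16984/4511 21729/4511; 21729/4511 130519/9022]
step 2: y = z − H·x̄ = [18013/9022]
step 2: S = H·P̄·Hᵀ + R = [1496453/9022]
step 2: K = P̄·Hᵀ·S⁻¹ = [164342/1496453; 62145/213779]
step 2: x' = x̄ + K·y = [513227/1496453, 346520/641337]
step 2: P' = (I − K·H)·P̄ = [2640570/1496453 -102264/213779; -102264/213779 96233/213779]

step 0: x' = [-13/21, -76/147], P' = [2 -4/7; -4/7 24/49]
step 1: x' = [-558/4511, 11129/27066], P' = [7962/4511 -2157/4511; -2157/4511 4065/9022]
step 2: x' = [513227/1496453, 346520/641337], P' = [2640570/1496453 -102264/213779; -102264/213779 96233/213779]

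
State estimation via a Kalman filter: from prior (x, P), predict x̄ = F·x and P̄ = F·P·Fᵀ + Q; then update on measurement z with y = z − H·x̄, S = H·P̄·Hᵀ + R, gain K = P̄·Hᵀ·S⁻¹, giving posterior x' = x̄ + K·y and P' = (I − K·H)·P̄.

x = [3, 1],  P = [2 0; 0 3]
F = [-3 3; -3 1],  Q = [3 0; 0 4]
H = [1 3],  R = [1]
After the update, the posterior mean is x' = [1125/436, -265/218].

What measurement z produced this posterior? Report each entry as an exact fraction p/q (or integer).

x̄ = F·x = [-6, -8]
P̄ = F·P·Fᵀ + Q = [48 27; 27 25]
S = H·P̄·Hᵀ + R = [436]
K = P̄·Hᵀ·S⁻¹ = [129/436; 51/218]
x' − x̄ = [3741/436, 1479/218] = K·y
y = (KᵀK)⁻¹·Kᵀ·(x' − x̄) = [29]
z = y + H·x̄ = [29] + [-30] = [-1]

z = [-1]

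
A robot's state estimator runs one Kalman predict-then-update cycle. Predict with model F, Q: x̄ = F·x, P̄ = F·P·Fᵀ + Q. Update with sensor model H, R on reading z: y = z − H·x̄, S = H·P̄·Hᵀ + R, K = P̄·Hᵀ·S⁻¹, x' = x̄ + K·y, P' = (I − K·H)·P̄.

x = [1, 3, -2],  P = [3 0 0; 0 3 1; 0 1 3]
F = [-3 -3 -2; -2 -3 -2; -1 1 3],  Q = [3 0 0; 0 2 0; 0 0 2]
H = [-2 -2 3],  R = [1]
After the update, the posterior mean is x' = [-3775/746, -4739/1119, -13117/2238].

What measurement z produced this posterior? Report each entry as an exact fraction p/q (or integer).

x̄ = F·x = [-8, -7, -4]
P̄ = F·P·Fᵀ + Q = [81 69 -29; 69 65 -32; -29 -32 41]
S = H·P̄·Hᵀ + R = [2238]
K = P̄·Hᵀ·S⁻¹ = [-129/746; -182/1119; 245/2238]
x' − x̄ = [2193/746, 3094/1119, -4165/2238] = K·y
y = (KᵀK)⁻¹·Kᵀ·(x' − x̄) = [-17]
z = y + H·x̄ = [-17] + [18] = [1]

z = [1]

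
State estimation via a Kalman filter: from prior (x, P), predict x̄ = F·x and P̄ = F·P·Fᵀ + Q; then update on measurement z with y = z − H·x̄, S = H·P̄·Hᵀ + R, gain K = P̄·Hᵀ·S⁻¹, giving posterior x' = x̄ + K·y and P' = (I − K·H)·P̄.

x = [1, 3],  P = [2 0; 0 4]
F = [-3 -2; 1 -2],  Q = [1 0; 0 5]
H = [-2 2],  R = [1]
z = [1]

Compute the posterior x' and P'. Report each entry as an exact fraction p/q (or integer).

x' = [-1027/153, -947/153]
P' = [2855/153 2830/153; 2830/153 2843/153]

x̄ = F·x = [-9, -5]
P̄ = F·P·Fᵀ + Q = [35 10; 10 23]
y = z − H·x̄ = [-7]
S = H·P̄·Hᵀ + R = [153]
K = P̄·Hᵀ·S⁻¹ = [-50/153; 26/153]
x' = x̄ + K·y = [-1027/153, -947/153]
P' = (I − K·H)·P̄ = [2855/153 2830/153; 2830/153 2843/153]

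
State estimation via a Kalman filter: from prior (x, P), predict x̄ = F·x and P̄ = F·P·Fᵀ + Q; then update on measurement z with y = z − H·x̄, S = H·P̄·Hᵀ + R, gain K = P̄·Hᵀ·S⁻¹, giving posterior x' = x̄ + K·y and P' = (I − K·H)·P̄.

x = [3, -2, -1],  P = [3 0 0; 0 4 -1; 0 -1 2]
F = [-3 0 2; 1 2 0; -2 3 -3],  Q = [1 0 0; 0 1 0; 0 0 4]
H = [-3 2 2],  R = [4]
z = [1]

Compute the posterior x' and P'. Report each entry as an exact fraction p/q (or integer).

x̄ = F·x = [-11, -1, -9]
P̄ = F·P·Fᵀ + Q = [36 -13 0; -13 20 24; 0 24 88]
y = z − H·x̄ = [-12]
S = H·P̄·Hᵀ + R = [1108]
K = P̄·Hᵀ·S⁻¹ = [-67/554; 127/1108; 56/277]
x' = x̄ + K·y = [-2645/277, -658/277, -3165/277]
P' = (I − K·H)·P̄ = [5483/277 1307/554 7504/277; 1307/554 6031/1108 -464/277; 7504/277 -464/277 11832/277]

x' = [-2645/277, -658/277, -3165/277]
P' = [5483/277 1307/554 7504/277; 1307/554 6031/1108 -464/277; 7504/277 -464/277 11832/277]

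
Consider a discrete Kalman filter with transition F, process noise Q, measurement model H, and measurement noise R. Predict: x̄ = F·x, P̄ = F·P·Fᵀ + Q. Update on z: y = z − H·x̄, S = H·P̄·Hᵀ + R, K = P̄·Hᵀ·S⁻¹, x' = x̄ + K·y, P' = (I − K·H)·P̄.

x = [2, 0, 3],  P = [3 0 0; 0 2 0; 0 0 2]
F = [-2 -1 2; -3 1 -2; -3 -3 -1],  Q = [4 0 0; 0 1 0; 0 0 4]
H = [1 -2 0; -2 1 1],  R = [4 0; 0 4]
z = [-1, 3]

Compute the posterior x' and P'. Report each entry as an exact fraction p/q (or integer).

x̄ = F·x = [2, -12, -9]
P̄ = F·P·Fᵀ + Q = [26 8 20; 8 38 25; 20 25 51]
y = z − H·x̄ = [-27, 28]
S = H·P̄·Hᵀ + R = [150 -118; -118 135]
K = P̄·Hᵀ·S⁻¹ = [-741/3163 -1210/3163; -1817/3163 -487/3163; 99/3163 930/3163]
x' = x̄ + K·y = [-7547/3163, -2533/3163, -5100/3163]
P' = (I − K·H)·P̄ = [60608/3163 31786/3163 84590/3163; 31786/3163 19527/3163 42097/3163; 84590/3163 42097/3163 130803/3163]

x' = [-7547/3163, -2533/3163, -5100/3163]
P' = [60608/3163 31786/3163 84590/3163; 31786/3163 19527/3163 42097/3163; 84590/3163 42097/3163 130803/3163]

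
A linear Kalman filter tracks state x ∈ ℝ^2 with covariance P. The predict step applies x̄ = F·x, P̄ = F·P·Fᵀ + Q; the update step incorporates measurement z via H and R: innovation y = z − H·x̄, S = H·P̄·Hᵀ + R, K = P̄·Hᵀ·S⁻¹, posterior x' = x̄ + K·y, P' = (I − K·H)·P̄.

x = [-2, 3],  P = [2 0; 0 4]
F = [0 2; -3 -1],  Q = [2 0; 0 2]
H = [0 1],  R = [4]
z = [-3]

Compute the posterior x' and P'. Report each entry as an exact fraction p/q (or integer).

x' = [54/7, -15/7]
P' = [110/7 -8/7; -8/7 24/7]

x̄ = F·x = [6, 3]
P̄ = F·P·Fᵀ + Q = [18 -8; -8 24]
y = z − H·x̄ = [-6]
S = H·P̄·Hᵀ + R = [28]
K = P̄·Hᵀ·S⁻¹ = [-2/7; 6/7]
x' = x̄ + K·y = [54/7, -15/7]
P' = (I − K·H)·P̄ = [110/7 -8/7; -8/7 24/7]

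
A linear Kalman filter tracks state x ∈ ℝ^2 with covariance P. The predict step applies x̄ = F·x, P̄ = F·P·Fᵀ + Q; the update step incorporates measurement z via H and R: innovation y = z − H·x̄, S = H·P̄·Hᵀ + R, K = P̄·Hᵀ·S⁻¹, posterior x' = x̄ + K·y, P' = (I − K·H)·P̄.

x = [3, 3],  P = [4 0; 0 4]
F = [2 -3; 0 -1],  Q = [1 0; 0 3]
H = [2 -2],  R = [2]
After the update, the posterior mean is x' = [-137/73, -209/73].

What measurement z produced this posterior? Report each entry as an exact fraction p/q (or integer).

x̄ = F·x = [-3, -3]
P̄ = F·P·Fᵀ + Q = [53 12; 12 7]
S = H·P̄·Hᵀ + R = [146]
K = P̄·Hᵀ·S⁻¹ = [41/73; 5/73]
x' − x̄ = [82/73, 10/73] = K·y
y = (KᵀK)⁻¹·Kᵀ·(x' − x̄) = [2]
z = y + H·x̄ = [2] + [0] = [2]

z = [2]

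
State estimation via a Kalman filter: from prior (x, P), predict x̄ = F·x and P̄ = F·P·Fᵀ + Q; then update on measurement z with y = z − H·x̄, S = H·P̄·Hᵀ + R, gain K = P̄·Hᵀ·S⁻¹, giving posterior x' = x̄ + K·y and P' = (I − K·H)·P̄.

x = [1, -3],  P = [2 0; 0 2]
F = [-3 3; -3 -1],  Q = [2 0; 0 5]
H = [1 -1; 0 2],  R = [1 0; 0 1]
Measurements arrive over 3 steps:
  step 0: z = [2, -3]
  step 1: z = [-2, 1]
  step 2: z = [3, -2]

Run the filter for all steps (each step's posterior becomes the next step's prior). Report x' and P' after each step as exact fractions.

step 0: x̄ = F·x = [-12, 0]
step 0: P̄ = F·P·Fᵀ + Q = [38 12; 12 25]
step 0: y = z − H·x̄ = [14, -3]
step 0: S = H·P̄·Hᵀ + R = [40 -26; -26 101]
step 0: K = P̄·Hᵀ·S⁻¹ = [1625/1682 409/841; -13/3364 831/1682]
step 0: x' = x̄ + K·y = [56/841, -1292/841]
step 0: P' = (I − K·H)·P̄ = [1017/841 409/1682; 409/1682 831/3364]
step 1: x̄ = F·x = [-4044/841, 1124/841]
step 1: P̄ = F·P·Fᵀ + Q = [36095/3364 29211/3364; 29211/3364 59171/3364]
step 1: y = z − H·x̄ = [3486/841, -1407/841]
step 1: S = H·P̄·Hᵀ + R = [10052/841 -14980/841; -14980/841 60012/841]
step 1: K = P̄·Hᵀ·S⁻¹ = [191481/225232 14659/32176; -535/32176 15729/32176]
step 1: x' = x̄ + K·y = [-65859/32176, 14471/32176]
step 1: P' = (I − K·H)·P̄ = [485575/450464 14659/64352; 14659/64352 15729/64352]
step 2: x̄ = F·x = [120495/16088, 91553/16088]
step 2: P̄ = F·P·Fᵀ + Q = [1103749/112616 856047/112616; 856047/112616 1837069/112616]
step 2: y = z − H·x̄ = [9661/8044, -107641/8044]
step 2: S = H·P̄·Hᵀ + R = [47905/4022 -70073/4022; -70073/4022 1865223/28154]
step 2: K = P̄·Hᵀ·S⁻¹ = [23119635/27340592 12353939/27340592; -490511/27340592 13334961/27340592]
step 2: x' = x̄ + K·y = [67226599/27340592, -23442411/27340592]
step 2: P' = (I − K·H)·P̄ = [58593209/54681184 12353939/54681184; 12353939/54681184 13334961/54681184]

step 0: x' = [56/841, -1292/841], P' = [1017/841 409/1682; 409/1682 831/3364]
step 1: x' = [-65859/32176, 14471/32176], P' = [485575/450464 14659/64352; 14659/64352 15729/64352]
step 2: x' = [67226599/27340592, -23442411/27340592], P' = [58593209/54681184 12353939/54681184; 12353939/54681184 13334961/54681184]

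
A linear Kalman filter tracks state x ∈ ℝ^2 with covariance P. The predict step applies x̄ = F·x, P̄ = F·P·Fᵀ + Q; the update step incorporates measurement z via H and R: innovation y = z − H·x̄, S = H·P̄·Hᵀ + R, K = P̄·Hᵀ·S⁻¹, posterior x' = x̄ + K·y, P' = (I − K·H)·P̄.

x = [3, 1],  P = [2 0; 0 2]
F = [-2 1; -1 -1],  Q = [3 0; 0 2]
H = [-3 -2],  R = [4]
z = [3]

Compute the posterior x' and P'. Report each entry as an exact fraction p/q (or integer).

x̄ = F·x = [-5, -4]
P̄ = F·P·Fᵀ + Q = [13 2; 2 6]
y = z − H·x̄ = [-20]
S = H·P̄·Hᵀ + R = [169]
K = P̄·Hᵀ·S⁻¹ = [-43/169; -18/169]
x' = x̄ + K·y = [15/169, -316/169]
P' = (I − K·H)·P̄ = [348/169 -436/169; -436/169 690/169]

x' = [15/169, -316/169]
P' = [348/169 -436/169; -436/169 690/169]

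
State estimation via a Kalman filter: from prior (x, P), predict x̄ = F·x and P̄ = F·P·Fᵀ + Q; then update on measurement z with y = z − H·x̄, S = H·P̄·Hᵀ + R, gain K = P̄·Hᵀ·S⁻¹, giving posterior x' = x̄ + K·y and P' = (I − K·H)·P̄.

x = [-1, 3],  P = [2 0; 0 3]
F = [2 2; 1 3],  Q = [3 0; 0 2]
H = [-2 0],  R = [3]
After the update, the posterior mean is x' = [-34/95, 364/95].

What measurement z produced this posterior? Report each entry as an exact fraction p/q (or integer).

x̄ = F·x = [4, 8]
P̄ = F·P·Fᵀ + Q = [23 22; 22 31]
S = H·P̄·Hᵀ + R = [95]
K = P̄·Hᵀ·S⁻¹ = [-46/95; -44/95]
x' − x̄ = [-414/95, -396/95] = K·y
y = (KᵀK)⁻¹·Kᵀ·(x' − x̄) = [9]
z = y + H·x̄ = [9] + [-8] = [1]

z = [1]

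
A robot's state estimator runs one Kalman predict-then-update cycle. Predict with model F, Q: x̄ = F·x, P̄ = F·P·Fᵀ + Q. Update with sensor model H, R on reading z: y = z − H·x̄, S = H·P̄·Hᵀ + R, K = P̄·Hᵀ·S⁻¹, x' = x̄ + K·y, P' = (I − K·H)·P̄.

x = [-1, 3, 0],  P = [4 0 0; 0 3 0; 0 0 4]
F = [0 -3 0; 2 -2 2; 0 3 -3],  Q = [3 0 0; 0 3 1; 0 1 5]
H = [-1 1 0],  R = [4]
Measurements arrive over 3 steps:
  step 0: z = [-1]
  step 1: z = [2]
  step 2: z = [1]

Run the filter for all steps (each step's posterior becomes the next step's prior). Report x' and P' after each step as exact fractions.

step 0: x̄ = F·x = [-9, -8, 9]
step 0: P̄ = F·P·Fᵀ + Q = [30 18 -27; 18 47 -41; -27 -41 68]
step 0: y = z − H·x̄ = [-2]
step 0: S = H·P̄·Hᵀ + R = [45]
step 0: K = P̄·Hᵀ·S⁻¹ = [-4/15; 29/45; -14/45]
step 0: x' = x̄ + K·y = [-127/15, -418/45, 433/45]
step 0: P' = (I − K·H)·P̄ = [134/5 386/15 -461/15; 386/15 1274/45 -1439/45; -461/15 -1439/45 2864/45]
step 1: x̄ = F·x = [418/15, 188/9, -851/15]
step 1: P̄ = F·P·Fᵀ + Q = [1289/5 622/3 -2713/5; 622/3 2539/9 -1787/3; -2713/5 -1787/3 7041/5]
step 1: y = z − H·x̄ = [404/45]
step 1: S = H·P̄·Hᵀ + R = [5816/45]
step 1: K = P̄·Hᵀ·S⁻¹ = [-2271/5816; 3365/5816; -597/1454]
step 1: x' = x̄ + K·y = [35421/1454, 37925/1454, -43925/727]
step 1: P' = (I − K·H)·P̄ = [1384755/5816 1375671/5816 -819069/1454; 1375671/5816 1389131/5816 -821457/1454; -819069/1454 -821457/1454 1007921/727]
step 2: x̄ = F·x = [-113775/1454, -90354/727, 377325/1454]
step 2: P̄ = F·P·Fᵀ + Q = [12519627/5816 2474466/727 -42074631/5816; 2474466/727 4054689/727 -8528429/727; -42074631/5816 -8528429/727 144246475/5816]
step 2: y = z − H·x̄ = [68387/1454]
step 2: S = H·P̄·Hᵀ + R = [5388947/5816]
step 2: K = P̄·Hᵀ·S⁻¹ = [7276101/5388947; 12641784/5388947; -26152801/5388947]
step 2: x' = x̄ + K·y = [-79461297/5388947, -75166542/5388947, 168413222/5388947]
step 2: P' = (I − K·H)·P̄ = [2497586073/5388947 2526690477/5388947 -6266770116/5388947; 2526690477/5388947 2577257613/5388947 -6371381320/5388947; -6266770116/5388947 -6371381320/5388947 16053577814/5388947]

step 0: x' = [-127/15, -418/45, 433/45], P' = [134/5 386/15 -461/15; 386/15 1274/45 -1439/45; -461/15 -1439/45 2864/45]
step 1: x' = [35421/1454, 37925/1454, -43925/727], P' = [1384755/5816 1375671/5816 -819069/1454; 1375671/5816 1389131/5816 -821457/1454; -819069/1454 -821457/1454 1007921/727]
step 2: x' = [-79461297/5388947, -75166542/5388947, 168413222/5388947], P' = [2497586073/5388947 2526690477/5388947 -6266770116/5388947; 2526690477/5388947 2577257613/5388947 -6371381320/5388947; -6266770116/5388947 -6371381320/5388947 16053577814/5388947]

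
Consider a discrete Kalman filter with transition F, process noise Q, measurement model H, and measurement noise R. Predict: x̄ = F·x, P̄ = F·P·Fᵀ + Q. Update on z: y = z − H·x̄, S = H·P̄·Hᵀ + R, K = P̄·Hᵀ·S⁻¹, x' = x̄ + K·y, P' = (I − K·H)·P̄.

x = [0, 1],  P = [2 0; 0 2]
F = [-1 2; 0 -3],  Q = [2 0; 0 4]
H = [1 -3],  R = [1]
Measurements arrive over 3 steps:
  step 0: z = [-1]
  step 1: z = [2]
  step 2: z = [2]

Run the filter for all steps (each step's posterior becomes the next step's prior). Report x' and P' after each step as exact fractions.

step 0: x̄ = F·x = [2, -3]
step 0: P̄ = F·P·Fᵀ + Q = [12 -12; -12 22]
step 0: y = z − H·x̄ = [-12]
step 0: S = H·P̄·Hᵀ + R = [283]
step 0: K = P̄·Hᵀ·S⁻¹ = [48/283; -78/283]
step 0: x' = x̄ + K·y = [-10/283, 87/283]
step 0: P' = (I − K·H)·P̄ = [1092/283 348/283; 348/283 142/283]
step 1: x̄ = F·x = [184/283, -261/283]
step 1: P̄ = F·P·Fᵀ + Q = [834/283 192/283; 192/283 2410/283]
step 1: y = z − H·x̄ = [-401/283]
step 1: S = H·P̄·Hᵀ + R = [21655/283]
step 1: K = P̄·Hᵀ·S⁻¹ = [258/21655; -7038/21655]
step 1: x' = x̄ + K·y = [13714/21655, -9999/21655]
step 1: P' = (I − K·H)·P̄ = [63582/21655 21108/21655; 21108/21655 9382/21655]
step 2: x̄ = F·x = [-33712/21655, 29997/21655]
step 2: P̄ = F·P·Fᵀ + Q = [59988/21655 7032/21655; 7032/21655 171058/21655]
step 2: y = z − H·x̄ = [167013/21655]
step 2: S = H·P̄·Hᵀ + R = [1578973/21655]
step 2: K = P̄·Hᵀ·S⁻¹ = [38892/1578973; -506142/1578973]
step 2: x' = x̄ + K·y = [-196196/143543, -156033/143543]
step 2: P' = (I − K·H)·P̄ = [4304172/1578973 1421760/1578973; 1421760/1578973 642634/1578973]

step 0: x' = [-10/283, 87/283], P' = [1092/283 348/283; 348/283 142/283]
step 1: x' = [13714/21655, -9999/21655], P' = [63582/21655 21108/21655; 21108/21655 9382/21655]
step 2: x' = [-196196/143543, -156033/143543], P' = [4304172/1578973 1421760/1578973; 1421760/1578973 642634/1578973]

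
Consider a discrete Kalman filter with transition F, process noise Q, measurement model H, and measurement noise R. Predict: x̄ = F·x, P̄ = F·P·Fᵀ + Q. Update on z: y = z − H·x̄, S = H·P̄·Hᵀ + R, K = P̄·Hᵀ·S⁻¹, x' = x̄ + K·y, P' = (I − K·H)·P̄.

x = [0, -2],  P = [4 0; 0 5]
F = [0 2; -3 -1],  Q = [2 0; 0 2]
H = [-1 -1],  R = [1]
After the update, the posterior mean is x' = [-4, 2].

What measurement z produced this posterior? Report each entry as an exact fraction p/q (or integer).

z = [2]

x̄ = F·x = [-4, 2]
P̄ = F·P·Fᵀ + Q = [22 -10; -10 43]
S = H·P̄·Hᵀ + R = [46]
K = P̄·Hᵀ·S⁻¹ = [-6/23; -33/46]
x' − x̄ = [0, 0] = K·y
y = (KᵀK)⁻¹·Kᵀ·(x' − x̄) = [0]
z = y + H·x̄ = [0] + [2] = [2]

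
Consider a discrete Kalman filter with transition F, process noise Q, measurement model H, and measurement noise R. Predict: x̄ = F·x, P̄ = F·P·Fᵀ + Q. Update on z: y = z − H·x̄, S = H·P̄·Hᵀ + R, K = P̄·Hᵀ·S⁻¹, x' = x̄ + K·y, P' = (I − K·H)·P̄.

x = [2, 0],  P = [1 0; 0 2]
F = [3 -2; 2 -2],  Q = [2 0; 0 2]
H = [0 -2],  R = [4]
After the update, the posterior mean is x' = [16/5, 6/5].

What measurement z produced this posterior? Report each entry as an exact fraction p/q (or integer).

z = [-2]

x̄ = F·x = [6, 4]
P̄ = F·P·Fᵀ + Q = [19 14; 14 14]
S = H·P̄·Hᵀ + R = [60]
K = P̄·Hᵀ·S⁻¹ = [-7/15; -7/15]
x' − x̄ = [-14/5, -14/5] = K·y
y = (KᵀK)⁻¹·Kᵀ·(x' − x̄) = [6]
z = y + H·x̄ = [6] + [-8] = [-2]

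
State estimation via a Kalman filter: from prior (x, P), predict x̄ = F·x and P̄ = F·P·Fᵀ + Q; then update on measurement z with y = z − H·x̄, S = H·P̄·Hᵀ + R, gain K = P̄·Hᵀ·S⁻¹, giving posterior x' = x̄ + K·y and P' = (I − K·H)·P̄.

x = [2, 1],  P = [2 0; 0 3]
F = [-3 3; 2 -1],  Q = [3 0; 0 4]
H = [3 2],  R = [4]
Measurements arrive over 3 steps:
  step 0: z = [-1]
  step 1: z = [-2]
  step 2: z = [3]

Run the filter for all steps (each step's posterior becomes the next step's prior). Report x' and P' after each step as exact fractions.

step 0: x' = [-132/61, 333/122], P' = [327/61 -879/122; -879/122 2571/244]
step 1: x' = [-136404/293207, -73021/293207], P' = [1563936/293207 -2067714/293207; -2067714/293207 2976517/293207]
step 2: x' = [308427495/171734221, -205748659/171734221], P' = [917950386/171734221 -1213883115/171734221; -1213883115/171734221 3494817567/343468442]

step 0: x̄ = F·x = [-3, 3]
step 0: P̄ = F·P·Fᵀ + Q = [48 -21; -21 15]
step 0: y = z − H·x̄ = [2]
step 0: S = H·P̄·Hᵀ + R = [244]
step 0: K = P̄·Hᵀ·S⁻¹ = [51/122; -33/244]
step 0: x' = x̄ + K·y = [-132/61, 333/122]
step 0: P' = (I − K·H)·P̄ = [327/61 -879/122; -879/122 2571/244]
step 1: x̄ = F·x = [1791/122, -861/122]
step 1: P̄ = F·P·Fᵀ + Q = [67287/244 -31383/244; -31383/244 15811/244]
step 1: y = z − H·x̄ = [-3895/122]
step 1: S = H·P̄·Hᵀ + R = [293207/244]
step 1: K = P̄·Hᵀ·S⁻¹ = [139095/293207; -62527/293207]
step 1: x' = x̄ + K·y = [-136404/293207, -73021/293207]
step 1: P' = (I − K·H)·P̄ = [1563936/293207 -2067714/293207; -2067714/293207 2976517/293207]
step 2: x̄ = F·x = [190149/293207, -199787/293207]
step 2: P̄ = F·P·Fᵀ + Q = [78962550/293207 -36922593/293207; -36922593/293207 18675945/293207]
step 2: y = z − H·x̄ = [708748/293207]
step 2: S = H·P̄·Hᵀ + R = [343468442/293207]
step 2: K = P̄·Hᵀ·S⁻¹ = [81521232/171734221; -73415889/343468442]
step 2: x' = x̄ + K·y = [308427495/171734221, -205748659/171734221]
step 2: P' = (I − K·H)·P̄ = [917950386/171734221 -1213883115/171734221; -1213883115/171734221 3494817567/343468442]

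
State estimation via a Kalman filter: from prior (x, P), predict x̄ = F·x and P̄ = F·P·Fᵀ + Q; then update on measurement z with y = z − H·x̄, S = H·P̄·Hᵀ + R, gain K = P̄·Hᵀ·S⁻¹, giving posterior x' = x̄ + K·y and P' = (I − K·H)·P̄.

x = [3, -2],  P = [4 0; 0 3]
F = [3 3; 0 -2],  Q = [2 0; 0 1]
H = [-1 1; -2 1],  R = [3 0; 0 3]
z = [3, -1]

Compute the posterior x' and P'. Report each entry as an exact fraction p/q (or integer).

x̄ = F·x = [3, 4]
P̄ = F·P·Fᵀ + Q = [65 -18; -18 13]
y = z − H·x̄ = [2, 1]
S = H·P̄·Hᵀ + R = [117 197; 197 348]
K = P̄·Hᵀ·S⁻¹ = [272/1907 -965/1907; 1135/1907 -374/1907]
x' = x̄ + K·y = [5300/1907, 9524/1907]
P' = (I − K·H)·P̄ = [3711/1907 4527/1907; 4527/1907 7932/1907]

x' = [5300/1907, 9524/1907]
P' = [3711/1907 4527/1907; 4527/1907 7932/1907]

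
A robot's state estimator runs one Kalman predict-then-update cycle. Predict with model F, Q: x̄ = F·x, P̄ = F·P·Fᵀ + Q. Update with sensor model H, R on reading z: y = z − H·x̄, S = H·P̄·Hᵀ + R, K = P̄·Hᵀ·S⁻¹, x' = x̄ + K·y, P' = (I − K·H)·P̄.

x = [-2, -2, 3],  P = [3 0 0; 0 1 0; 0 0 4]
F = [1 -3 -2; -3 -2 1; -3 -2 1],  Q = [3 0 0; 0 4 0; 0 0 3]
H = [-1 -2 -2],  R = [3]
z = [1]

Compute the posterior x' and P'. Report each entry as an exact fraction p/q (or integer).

x' = [-135/178, -15/178, 19/178]
P' = [16385/534 -4093/534 -1373/178; -4093/534 2057/534 65/178; -1373/178 65/178 689/178]

x̄ = F·x = [-2, 13, 13]
P̄ = F·P·Fᵀ + Q = [31 -11 -11; -11 39 35; -11 35 38]
y = z − H·x̄ = [51]
S = H·P̄·Hᵀ + R = [534]
K = P̄·Hᵀ·S⁻¹ = [13/534; -137/534; -45/178]
x' = x̄ + K·y = [-135/178, -15/178, 19/178]
P' = (I − K·H)·P̄ = [16385/534 -4093/534 -1373/178; -4093/534 2057/534 65/178; -1373/178 65/178 689/178]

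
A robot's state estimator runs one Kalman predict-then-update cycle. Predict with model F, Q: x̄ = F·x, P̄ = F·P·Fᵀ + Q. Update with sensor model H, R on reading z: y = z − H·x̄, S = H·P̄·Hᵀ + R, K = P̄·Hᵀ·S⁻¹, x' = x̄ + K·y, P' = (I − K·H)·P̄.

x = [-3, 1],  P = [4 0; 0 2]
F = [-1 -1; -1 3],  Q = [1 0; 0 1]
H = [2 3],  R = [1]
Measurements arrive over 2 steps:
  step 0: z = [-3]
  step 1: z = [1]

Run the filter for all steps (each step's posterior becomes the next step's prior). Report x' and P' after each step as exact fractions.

step 0: x' = [56/53, -353/212], P' = [355/53 -236/53; -236/53 651/212]
step 1: x' = [170119/136447, -69198/136447], P' = [143045/136447 -93745/136447; -93745/136447 76555/136447]

step 0: x̄ = F·x = [2, 6]
step 0: P̄ = F·P·Fᵀ + Q = [7 -2; -2 23]
step 0: y = z − H·x̄ = [-25]
step 0: S = H·P̄·Hᵀ + R = [212]
step 0: K = P̄·Hᵀ·S⁻¹ = [2/53; 65/212]
step 0: x' = x̄ + K·y = [56/53, -353/212]
step 0: P' = (I − K·H)·P̄ = [355/53 -236/53; -236/53 651/212]
step 1: x̄ = F·x = [129/212, -1283/212]
step 1: P̄ = F·P·Fᵀ + Q = [395/212 1355/212; 1355/212 13155/212]
step 1: y = z − H·x̄ = [3803/212]
step 1: S = H·P̄·Hᵀ + R = [136447/212]
step 1: K = P̄·Hᵀ·S⁻¹ = [4855/136447; 42175/136447]
step 1: x' = x̄ + K·y = [170119/136447, -69198/136447]
step 1: P' = (I − K·H)·P̄ = [143045/136447 -93745/136447; -93745/136447 76555/136447]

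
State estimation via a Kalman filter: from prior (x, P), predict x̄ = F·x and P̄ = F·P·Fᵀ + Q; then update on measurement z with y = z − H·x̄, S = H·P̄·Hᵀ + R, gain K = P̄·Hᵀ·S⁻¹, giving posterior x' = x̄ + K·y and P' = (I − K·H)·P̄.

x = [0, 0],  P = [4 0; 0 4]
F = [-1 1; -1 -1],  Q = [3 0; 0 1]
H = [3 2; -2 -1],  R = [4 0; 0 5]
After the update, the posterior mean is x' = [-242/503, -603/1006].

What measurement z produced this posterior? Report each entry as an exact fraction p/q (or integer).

z = [-3, 1]

x̄ = F·x = [0, 0]
P̄ = F·P·Fᵀ + Q = [11 0; 0 9]
S = H·P̄·Hᵀ + R = [139 -84; -84 58]
K = P̄·Hᵀ·S⁻¹ = [33/503 -143/503; 144/503 261/1006]
x' − x̄ = [-242/503, -603/1006] = K·y
y = (KᵀK)⁻¹·Kᵀ·(x' − x̄) = [-3, 1]
z = y + H·x̄ = [-3, 1] + [0, 0] = [-3, 1]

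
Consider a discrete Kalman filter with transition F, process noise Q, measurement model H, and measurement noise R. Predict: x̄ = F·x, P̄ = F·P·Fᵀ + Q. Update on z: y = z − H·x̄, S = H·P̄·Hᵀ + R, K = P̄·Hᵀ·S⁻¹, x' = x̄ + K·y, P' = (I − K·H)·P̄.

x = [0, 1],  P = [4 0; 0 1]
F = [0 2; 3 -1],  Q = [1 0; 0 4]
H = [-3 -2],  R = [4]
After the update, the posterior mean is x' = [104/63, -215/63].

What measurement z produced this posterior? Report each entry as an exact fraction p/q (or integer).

z = [2]

x̄ = F·x = [2, -1]
P̄ = F·P·Fᵀ + Q = [5 -2; -2 41]
S = H·P̄·Hᵀ + R = [189]
K = P̄·Hᵀ·S⁻¹ = [-11/189; -76/189]
x' − x̄ = [-22/63, -152/63] = K·y
y = (KᵀK)⁻¹·Kᵀ·(x' − x̄) = [6]
z = y + H·x̄ = [6] + [-4] = [2]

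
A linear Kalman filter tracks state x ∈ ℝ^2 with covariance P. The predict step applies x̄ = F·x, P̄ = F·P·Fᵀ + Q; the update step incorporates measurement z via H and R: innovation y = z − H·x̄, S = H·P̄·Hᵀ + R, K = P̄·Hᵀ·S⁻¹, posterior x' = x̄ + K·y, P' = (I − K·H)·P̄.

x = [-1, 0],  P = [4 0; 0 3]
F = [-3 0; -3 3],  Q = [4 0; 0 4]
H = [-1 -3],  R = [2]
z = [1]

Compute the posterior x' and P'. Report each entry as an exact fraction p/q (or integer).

x' = [659/861, -166/287]
P' = [12536/861 -1360/287; -1360/287 506/287]

x̄ = F·x = [3, 3]
P̄ = F·P·Fᵀ + Q = [40 36; 36 67]
y = z − H·x̄ = [13]
S = H·P̄·Hᵀ + R = [861]
K = P̄·Hᵀ·S⁻¹ = [-148/861; -79/287]
x' = x̄ + K·y = [659/861, -166/287]
P' = (I − K·H)·P̄ = [12536/861 -1360/287; -1360/287 506/287]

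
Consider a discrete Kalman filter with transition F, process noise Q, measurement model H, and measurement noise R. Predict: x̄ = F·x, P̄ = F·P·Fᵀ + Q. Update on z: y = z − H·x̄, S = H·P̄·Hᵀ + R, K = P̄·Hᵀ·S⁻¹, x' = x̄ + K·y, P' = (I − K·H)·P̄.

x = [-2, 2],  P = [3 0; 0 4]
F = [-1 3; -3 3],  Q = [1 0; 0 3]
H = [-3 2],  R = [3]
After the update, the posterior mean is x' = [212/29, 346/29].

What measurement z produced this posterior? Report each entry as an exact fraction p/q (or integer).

x̄ = F·x = [8, 12]
P̄ = F·P·Fᵀ + Q = [40 45; 45 66]
S = H·P̄·Hᵀ + R = [87]
K = P̄·Hᵀ·S⁻¹ = [-10/29; -1/29]
x' − x̄ = [-20/29, -2/29] = K·y
y = (KᵀK)⁻¹·Kᵀ·(x' − x̄) = [2]
z = y + H·x̄ = [2] + [0] = [2]

z = [2]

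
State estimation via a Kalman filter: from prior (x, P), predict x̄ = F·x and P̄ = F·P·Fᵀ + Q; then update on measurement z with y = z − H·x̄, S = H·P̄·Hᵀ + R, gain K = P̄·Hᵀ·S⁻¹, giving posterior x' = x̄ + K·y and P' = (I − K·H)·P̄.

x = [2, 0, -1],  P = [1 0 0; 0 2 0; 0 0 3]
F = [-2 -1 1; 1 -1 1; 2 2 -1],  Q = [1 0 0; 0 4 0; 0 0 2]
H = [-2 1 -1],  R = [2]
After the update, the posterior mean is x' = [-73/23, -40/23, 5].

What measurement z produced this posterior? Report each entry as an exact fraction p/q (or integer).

z = [-1]

x̄ = F·x = [-5, 1, 5]
P̄ = F·P·Fᵀ + Q = [10 3 -11; 3 10 -5; -11 -5 17]
S = H·P̄·Hᵀ + R = [23]
K = P̄·Hᵀ·S⁻¹ = [-6/23; 9/23; 0]
x' − x̄ = [42/23, -63/23, 0] = K·y
y = (KᵀK)⁻¹·Kᵀ·(x' − x̄) = [-7]
z = y + H·x̄ = [-7] + [6] = [-1]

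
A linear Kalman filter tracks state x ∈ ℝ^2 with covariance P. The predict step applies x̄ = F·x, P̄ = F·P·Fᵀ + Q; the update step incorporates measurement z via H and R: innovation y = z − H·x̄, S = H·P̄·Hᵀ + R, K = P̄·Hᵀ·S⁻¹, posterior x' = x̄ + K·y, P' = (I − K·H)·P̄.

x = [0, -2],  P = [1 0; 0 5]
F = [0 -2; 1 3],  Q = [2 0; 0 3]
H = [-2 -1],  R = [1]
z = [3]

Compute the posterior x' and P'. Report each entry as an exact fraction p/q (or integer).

x̄ = F·x = [4, -6]
P̄ = F·P·Fᵀ + Q = [22 -30; -30 49]
y = z − H·x̄ = [5]
S = H·P̄·Hᵀ + R = [18]
K = P̄·Hᵀ·S⁻¹ = [-7/9; 11/18]
x' = x̄ + K·y = [1/9, -53/18]
P' = (I − K·H)·P̄ = [100/9 -193/9; -193/9 761/18]

x' = [1/9, -53/18]
P' = [100/9 -193/9; -193/9 761/18]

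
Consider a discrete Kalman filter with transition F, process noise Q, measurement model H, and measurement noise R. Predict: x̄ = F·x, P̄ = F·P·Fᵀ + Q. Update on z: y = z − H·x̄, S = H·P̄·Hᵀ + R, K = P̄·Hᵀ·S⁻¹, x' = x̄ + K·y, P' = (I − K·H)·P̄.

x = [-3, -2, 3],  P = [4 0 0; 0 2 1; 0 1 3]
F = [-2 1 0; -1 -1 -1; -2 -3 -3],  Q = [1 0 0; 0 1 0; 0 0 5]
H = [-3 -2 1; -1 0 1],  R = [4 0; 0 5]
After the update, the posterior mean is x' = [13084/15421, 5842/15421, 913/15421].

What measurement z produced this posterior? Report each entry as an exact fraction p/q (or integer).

x̄ = F·x = [4, 2, 3]
P̄ = F·P·Fᵀ + Q = [19 5 7; 5 12 29; 7 29 84]
S = H·P̄·Hᵀ + R = [209 65; 65 94]
K = P̄·Hᵀ·S⁻¹ = [-4860/15421 1392/15421; -2500/15421 5666/15421; -4535/15421 15768/15421]
x' − x̄ = [-48600/15421, -25000/15421, -45350/15421] = K·y
y = (KᵀK)⁻¹·Kᵀ·(x' − x̄) = [10, 0]
z = y + H·x̄ = [10, 0] + [-13, -1] = [-3, -1]

z = [-3, -1]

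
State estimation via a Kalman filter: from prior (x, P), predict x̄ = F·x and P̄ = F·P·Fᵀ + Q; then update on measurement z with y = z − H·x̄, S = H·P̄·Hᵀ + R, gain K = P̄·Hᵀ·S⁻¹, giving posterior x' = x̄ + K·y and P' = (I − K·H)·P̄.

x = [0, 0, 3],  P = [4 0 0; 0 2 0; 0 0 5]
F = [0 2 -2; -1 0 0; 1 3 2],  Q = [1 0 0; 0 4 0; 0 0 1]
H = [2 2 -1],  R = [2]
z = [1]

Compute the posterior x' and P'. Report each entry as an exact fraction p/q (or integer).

x̄ = F·x = [-6, 0, 6]
P̄ = F·P·Fᵀ + Q = [29 0 -8; 0 8 -4; -8 -4 43]
y = z − H·x̄ = [19]
S = H·P̄·Hᵀ + R = [241]
K = P̄·Hᵀ·S⁻¹ = [66/241; 20/241; -67/241]
x' = x̄ + K·y = [-192/241, 380/241, 173/241]
P' = (I − K·H)·P̄ = [2633/241 -1320/241 2494/241; -1320/241 1528/241 376/241; 2494/241 376/241 5874/241]

x' = [-192/241, 380/241, 173/241]
P' = [2633/241 -1320/241 2494/241; -1320/241 1528/241 376/241; 2494/241 376/241 5874/241]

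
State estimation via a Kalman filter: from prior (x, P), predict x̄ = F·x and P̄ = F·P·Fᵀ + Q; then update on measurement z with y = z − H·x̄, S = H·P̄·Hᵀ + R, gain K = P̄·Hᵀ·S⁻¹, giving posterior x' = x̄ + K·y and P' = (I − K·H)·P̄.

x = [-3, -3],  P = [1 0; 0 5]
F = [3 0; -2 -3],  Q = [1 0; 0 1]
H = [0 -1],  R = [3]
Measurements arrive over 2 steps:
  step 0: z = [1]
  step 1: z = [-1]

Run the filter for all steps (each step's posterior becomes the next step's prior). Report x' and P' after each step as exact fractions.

step 0: x̄ = F·x = [-9, 15]
step 0: P̄ = F·P·Fᵀ + Q = [10 -6; -6 50]
step 0: y = z − H·x̄ = [16]
step 0: S = H·P̄·Hᵀ + R = [53]
step 0: K = P̄·Hᵀ·S⁻¹ = [6/53; -50/53]
step 0: x' = x̄ + K·y = [-381/53, -5/53]
step 0: P' = (I − K·H)·P̄ = [494/53 -18/53; -18/53 150/53]
step 1: x̄ = F·x = [-1143/53, 777/53]
step 1: P̄ = F·P·Fᵀ + Q = [4499/53 -2802/53; -2802/53 3163/53]
step 1: y = z − H·x̄ = [724/53]
step 1: S = H·P̄·Hᵀ + R = [3322/53]
step 1: K = P̄·Hᵀ·S⁻¹ = [1401/1661; -3163/3322]
step 1: x' = x̄ + K·y = [-16683/1661, 2747/1661]
step 1: P' = (I − K·H)·P̄ = [66929/1661 -4203/1661; -4203/1661 9489/3322]

step 0: x' = [-381/53, -5/53], P' = [494/53 -18/53; -18/53 150/53]
step 1: x' = [-16683/1661, 2747/1661], P' = [66929/1661 -4203/1661; -4203/1661 9489/3322]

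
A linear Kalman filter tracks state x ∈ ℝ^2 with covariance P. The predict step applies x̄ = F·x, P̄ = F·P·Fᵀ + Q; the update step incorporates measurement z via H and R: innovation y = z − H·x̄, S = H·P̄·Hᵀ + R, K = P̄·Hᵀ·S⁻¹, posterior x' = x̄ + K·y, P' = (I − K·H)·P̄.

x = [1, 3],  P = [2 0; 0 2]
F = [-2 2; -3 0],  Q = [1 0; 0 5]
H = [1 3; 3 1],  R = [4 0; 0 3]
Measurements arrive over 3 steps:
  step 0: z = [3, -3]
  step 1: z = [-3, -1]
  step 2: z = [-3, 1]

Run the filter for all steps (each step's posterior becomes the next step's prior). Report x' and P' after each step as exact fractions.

step 0: x̄ = F·x = [4, -3]
step 0: P̄ = F·P·Fᵀ + Q = [17 12; 12 23]
step 0: y = z − H·x̄ = [8, -12]
step 0: S = H·P̄·Hᵀ + R = [300 240; 240 251]
step 0: K = P̄·Hᵀ·S⁻¹ = [-1817/17700 103/295; 2057/5900 -29/295]
step 0: x' = x̄ + K·y = [-4474/4425, 1429/1475]
step 0: P' = (I − K·H)·P̄ = [7861/17700 -1681/5900; -1681/5900 3303/5900]
step 1: x̄ = F·x = [17522/4425, 4474/1475]
step 1: P̄ = F·P·Fᵀ + Q = [32281/4425 6452/1475; 6452/1475 53083/5900]
step 1: y = z − H·x̄ = [-71063/4425, -23471/1475]
step 1: S = H·P̄·Hᵀ + R = [2097709/17700 546453/5900; 546453/5900 613003/5900]
step 1: K = P̄·Hᵀ·S⁻¹ = [-5500396/66113435 21612936/66113435; 4283853/13222687 -1003700/13222687]
step 1: x' = x̄ + K·y = [6210754/66113435, -12717517/13222687]
step 1: P' = (I − K·H)·P̄ = [27064751/66113435 -3271089/13222687; -3271089/13222687 6802167/13222687]
step 2: x̄ = F·x = [-139596678/66113435, -18632262/66113435]
step 2: P̄ = F·P·Fᵀ + Q = [441259339/66113435 260521176/66113435; 260521176/66113435 574149934/66113435]
step 2: y = z − H·x̄ = [-2846841/66113435, 503535731/66113435]
step 2: S = H·P̄·Hᵀ + R = [7436189541/66113435 5651439579/66113435; 5651439579/66113435 6306951346/66113435]
step 2: K = P̄·Hᵀ·S⁻¹ = [-18775107319/226291620147 24555974844/75430540049; 24426546898/75430540049 -5673574024/75430540049]
step 2: x' = x̄ + K·y = [28024175641/75430540049, -65521135360/75430540049]
step 2: P' = (I − K·H)·P̄ = [92263968758/226291620147 -18596044226/75430540049; -18596044226/75430540049 38767410606/75430540049]

step 0: x' = [-4474/4425, 1429/1475], P' = [7861/17700 -1681/5900; -1681/5900 3303/5900]
step 1: x' = [6210754/66113435, -12717517/13222687], P' = [27064751/66113435 -3271089/13222687; -3271089/13222687 6802167/13222687]
step 2: x' = [28024175641/75430540049, -65521135360/75430540049], P' = [92263968758/226291620147 -18596044226/75430540049; -18596044226/75430540049 38767410606/75430540049]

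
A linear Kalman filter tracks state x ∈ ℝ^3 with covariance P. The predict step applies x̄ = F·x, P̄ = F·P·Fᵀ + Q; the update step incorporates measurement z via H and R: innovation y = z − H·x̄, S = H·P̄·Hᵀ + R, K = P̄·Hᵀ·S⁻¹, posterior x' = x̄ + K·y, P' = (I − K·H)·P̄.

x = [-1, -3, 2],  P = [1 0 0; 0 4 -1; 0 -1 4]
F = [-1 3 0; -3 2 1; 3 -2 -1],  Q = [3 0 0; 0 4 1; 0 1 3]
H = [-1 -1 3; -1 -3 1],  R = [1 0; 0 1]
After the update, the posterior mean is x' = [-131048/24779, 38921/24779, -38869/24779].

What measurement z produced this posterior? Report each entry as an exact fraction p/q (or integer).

z = [-1, -1]

x̄ = F·x = [-8, -1, 1]
P̄ = F·P·Fᵀ + Q = [40 24 -24; 24 29 -24; -24 -24 28]
S = H·P̄·Hᵀ + R = [658 643; 643 666]
K = P̄·Hᵀ·S⁻¹ = [-3128/24779 -2040/24779; 3555/24779 -8455/24779; 8180/24779 -3284/24779]
x' − x̄ = [67184/24779, 63700/24779, -63648/24779] = K·y
y = (KᵀK)⁻¹·Kᵀ·(x' − x̄) = [-13, -13]
z = y + H·x̄ = [-13, -13] + [12, 12] = [-1, -1]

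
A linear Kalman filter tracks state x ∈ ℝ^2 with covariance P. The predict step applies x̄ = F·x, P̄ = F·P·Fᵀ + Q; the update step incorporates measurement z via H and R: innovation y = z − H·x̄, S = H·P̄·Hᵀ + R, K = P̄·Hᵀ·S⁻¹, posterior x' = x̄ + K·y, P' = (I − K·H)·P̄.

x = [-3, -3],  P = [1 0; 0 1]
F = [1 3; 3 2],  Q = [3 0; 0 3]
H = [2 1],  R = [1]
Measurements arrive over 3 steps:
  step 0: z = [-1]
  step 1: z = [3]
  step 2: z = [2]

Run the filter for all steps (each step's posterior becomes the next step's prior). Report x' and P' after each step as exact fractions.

step 0: x' = [2/3, -283/105], P' = [4/3 -7/3; -7/3 524/105]
step 1: x' = [3751/2124, -4133/6372], P' = [275/236 -4031/2124; -4031/2124 25009/6372]
step 2: x' = [-817813/920713, 3487509/920713], P' = [3254599/2762139 -5316896/2762139; -5316896/2762139 10992211/2762139]

step 0: x̄ = F·x = [-12, -15]
step 0: P̄ = F·P·Fᵀ + Q = [13 9; 9 16]
step 0: y = z − H·x̄ = [38]
step 0: S = H·P̄·Hᵀ + R = [105]
step 0: K = P̄·Hᵀ·S⁻¹ = [1/3; 34/105]
step 0: x' = x̄ + K·y = [2/3, -283/105]
step 0: P' = (I − K·H)·P̄ = [4/3 -7/3; -7/3 524/105]
step 1: x̄ = F·x = [-779/105, -356/105]
step 1: P̄ = F·P·Fᵀ + Q = [3701/105 869/105; 869/105 731/105]
step 1: y = z − H·x̄ = [743/35]
step 1: S = H·P̄·Hᵀ + R = [6372/35]
step 1: K = P̄·Hᵀ·S⁻¹ = [919/2124; 823/6372]
step 1: x' = x̄ + K·y = [3751/2124, -4133/6372]
step 1: P' = (I − K·H)·P̄ = [275/236 -4031/2124; -4031/2124 25009/6372]
step 2: x̄ = F·x = [-191/1062, 25493/6372]
step 2: P̄ = F·P·Fᵀ + Q = [1658/59 6551/1062; 6551/1062 40861/6372]
step 2: y = z − H·x̄ = [-10457/6372]
step 2: S = H·P̄·Hᵀ + R = [920713/6372]
step 2: K = P̄·Hᵀ·S⁻¹ = [397434/920713; 119473/920713]
step 2: x' = x̄ + K·y = [-817813/920713, 3487509/920713]
step 2: P' = (I − K·H)·P̄ = [3254599/2762139 -5316896/2762139; -5316896/2762139 10992211/2762139]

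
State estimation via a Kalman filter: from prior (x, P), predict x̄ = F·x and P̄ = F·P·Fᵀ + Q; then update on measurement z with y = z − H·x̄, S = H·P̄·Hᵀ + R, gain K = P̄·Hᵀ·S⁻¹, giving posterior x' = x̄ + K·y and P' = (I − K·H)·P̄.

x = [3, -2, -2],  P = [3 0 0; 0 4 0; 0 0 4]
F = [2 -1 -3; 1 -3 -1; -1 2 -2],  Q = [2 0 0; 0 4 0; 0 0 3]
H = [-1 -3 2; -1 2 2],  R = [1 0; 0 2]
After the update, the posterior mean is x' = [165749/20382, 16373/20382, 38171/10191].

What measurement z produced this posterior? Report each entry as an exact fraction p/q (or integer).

z = [-3, 1]

x̄ = F·x = [14, 11, -3]
P̄ = F·P·Fᵀ + Q = [54 30 10; 30 47 -19; 10 -19 38]
S = H·P̄·Hᵀ + R = [998 -48; -48 84]
K = P̄·Hᵀ·S⁻¹ = [-382/3397 4999/20382; -1359/6794 3979/20382; 973/6794 4231/10191]
x' − x̄ = [-119599/20382, -207829/20382, 68744/10191] = K·y
y = (KᵀK)⁻¹·Kᵀ·(x' − x̄) = [50, -1]
z = y + H·x̄ = [50, -1] + [-53, 2] = [-3, 1]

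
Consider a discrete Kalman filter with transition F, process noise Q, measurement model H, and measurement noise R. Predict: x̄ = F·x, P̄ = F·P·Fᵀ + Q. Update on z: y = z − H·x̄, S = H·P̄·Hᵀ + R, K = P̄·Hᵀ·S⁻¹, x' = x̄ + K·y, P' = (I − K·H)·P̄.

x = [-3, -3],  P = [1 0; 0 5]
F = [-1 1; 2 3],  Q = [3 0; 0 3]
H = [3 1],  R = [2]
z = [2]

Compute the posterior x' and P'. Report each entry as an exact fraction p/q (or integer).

x' = [680/213, -1648/213]
P' = [317/213 -871/213; -871/213 2795/213]

x̄ = F·x = [0, -15]
P̄ = F·P·Fᵀ + Q = [9 13; 13 52]
y = z − H·x̄ = [17]
S = H·P̄·Hᵀ + R = [213]
K = P̄·Hᵀ·S⁻¹ = [40/213; 91/213]
x' = x̄ + K·y = [680/213, -1648/213]
P' = (I − K·H)·P̄ = [317/213 -871/213; -871/213 2795/213]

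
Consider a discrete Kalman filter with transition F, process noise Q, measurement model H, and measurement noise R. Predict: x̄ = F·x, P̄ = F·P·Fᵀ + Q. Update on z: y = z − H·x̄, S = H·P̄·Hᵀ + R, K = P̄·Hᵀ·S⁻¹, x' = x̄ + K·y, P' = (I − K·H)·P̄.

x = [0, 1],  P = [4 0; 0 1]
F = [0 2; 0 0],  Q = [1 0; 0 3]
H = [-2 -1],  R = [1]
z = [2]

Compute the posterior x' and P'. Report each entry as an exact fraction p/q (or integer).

x̄ = F·x = [2, 0]
P̄ = F·P·Fᵀ + Q = [5 0; 0 3]
y = z − H·x̄ = [6]
S = H·P̄·Hᵀ + R = [24]
K = P̄·Hᵀ·S⁻¹ = [-5/12; -1/8]
x' = x̄ + K·y = [-1/2, -3/4]
P' = (I − K·H)·P̄ = [5/6 -5/4; -5/4 21/8]

x' = [-1/2, -3/4]
P' = [5/6 -5/4; -5/4 21/8]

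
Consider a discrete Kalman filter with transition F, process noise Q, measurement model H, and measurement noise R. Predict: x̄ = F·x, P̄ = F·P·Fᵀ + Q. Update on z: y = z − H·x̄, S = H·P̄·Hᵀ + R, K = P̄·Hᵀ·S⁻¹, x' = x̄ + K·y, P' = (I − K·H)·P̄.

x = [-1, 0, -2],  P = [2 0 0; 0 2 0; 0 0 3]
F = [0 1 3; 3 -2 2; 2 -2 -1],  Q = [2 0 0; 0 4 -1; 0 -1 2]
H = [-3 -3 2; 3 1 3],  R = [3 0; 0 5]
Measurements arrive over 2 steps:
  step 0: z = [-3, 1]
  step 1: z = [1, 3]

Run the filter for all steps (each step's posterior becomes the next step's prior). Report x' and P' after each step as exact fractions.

step 0: x̄ = F·x = [-6, -7, 0]
step 0: P̄ = F·P·Fᵀ + Q = [31 14 -13; 14 42 13; -13 13 21]
step 0: y = z − H·x̄ = [-42, 26]
step 0: S = H·P̄·Hᵀ + R = [996 -499; -499 443]
step 0: K = P̄·Hᵀ·S⁻¹ = [-37391/192227 -12611/192227; -1529/192227 51650/192227; 37069/192227 57810/192227]
step 0: x' = x̄ + K·y = [89174/192227, 61529/192227, -53838/192227]
step 0: P' = (I − K·H)·P̄ = [796634/192227 -1067191/192227 -461922/192227; -1067191/192227 1503466/192227 652119/192227; -461922/192227 652119/192227 340899/192227]
step 1: x̄ = F·x = [-99985/192227, 36788/192227, 109128/192227]
step 1: P̄ = F·P·Fᵀ + Q = [8868725/192227 -10928885/192227 -13500376/192227; -10928885/192227 17362350/192227 18825393/192227; -13500376/192227 18825393/192227 22919445/192227]
step 1: y = z − H·x̄ = [-215620/192227, 512464/192227]
step 1: S = H·P̄·Hᵀ + R = [67714002/192227 45481092/192227; 45481092/192227 108789295/192227]
step 1: K = P̄·Hᵀ·S⁻¹ = [-2954859236/13780657269 -636394046/4593552423; 224113577/9187104846 562179916/1531184141; 1920468905/9187104846 528862942/1531184141]
step 1: x' = x̄ + K·y = [-8943173351/13780657269, 5249610238/4593552423, 5760424354/4593552423]
step 1: P' = (I − K·H)·P̄ = [69202861807/13780657269 -31228515617/4593552423 -13718772140/4593552423; -31228515617/4593552423 29350583069/3062368282 12909415775/3062368282; -13718772140/4593552423 12909415775/3062368282 6605585975/3062368282]

step 0: x' = [89174/192227, 61529/192227, -53838/192227], P' = [796634/192227 -1067191/192227 -461922/192227; -1067191/192227 1503466/192227 652119/192227; -461922/192227 652119/192227 340899/192227]
step 1: x' = [-8943173351/13780657269, 5249610238/4593552423, 5760424354/4593552423], P' = [69202861807/13780657269 -31228515617/4593552423 -13718772140/4593552423; -31228515617/4593552423 29350583069/3062368282 12909415775/3062368282; -13718772140/4593552423 12909415775/3062368282 6605585975/3062368282]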